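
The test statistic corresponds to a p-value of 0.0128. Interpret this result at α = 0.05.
Since p = 0.0128 < α = 0.05, reject H₀.
There is sufficient evidence to reject the null hypothesis; the result is statistically significant at the 0.05 level.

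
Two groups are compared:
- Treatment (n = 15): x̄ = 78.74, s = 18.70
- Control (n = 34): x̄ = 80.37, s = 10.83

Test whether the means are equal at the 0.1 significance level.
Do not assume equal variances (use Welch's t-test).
Welch's two-sample t-test:
H₀: μ₁ = μ₂
H₁: μ₁ ≠ μ₂
s₁²/n₁ = 18.70²/15 = 23.3127,  s₂²/n₂ = 10.83²/34 = 3.4497
SE = √(s₁²/n₁ + s₂²/n₂) = √(23.3127 + 3.4497) = 5.1732
df (Welch-Satterthwaite) = (s₁²/n₁ + s₂²/n₂)² / [(s₁²/n₁)²/(n₁-1) + (s₂²/n₂)²/(n₂-1)] ≈ 18.28
t = (x̄₁ - x̄₂) / SE = (78.74 - 80.37) / 5.1732 = -1.63 / 5.1732 = -0.315
p-value = 0.7563

Since p-value > α = 0.1, we fail to reject H₀.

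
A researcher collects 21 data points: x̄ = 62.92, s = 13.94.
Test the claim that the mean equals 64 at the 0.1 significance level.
One-sample t-test:
H₀: μ = 64
H₁: μ ≠ 64
df = n - 1 = 20
t = (x̄ - μ₀) / (s/√n) = (62.92 - 64) / (13.94/√21) = -0.355
p-value = 0.7263

Since p-value > α = 0.1, we fail to reject H₀.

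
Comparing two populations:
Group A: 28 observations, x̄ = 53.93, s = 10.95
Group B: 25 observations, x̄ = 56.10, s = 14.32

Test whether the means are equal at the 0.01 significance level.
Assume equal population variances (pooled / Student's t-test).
Student's two-sample t-test (equal variances):
H₀: μ₁ = μ₂
H₁: μ₁ ≠ μ₂
df = n₁ + n₂ - 2 = 51
Pooled variance s_p² = [(n₁-1)s₁² + (n₂-1)s₂²] / (n₁ + n₂ - 2) = [(27)(10.95²) + (24)(14.32²)] / 51 = 159.9777
SE = √(s_p²(1/n₁ + 1/n₂)) = √(159.9777 × (1/28 + 1/25)) = 3.4803
t = (x̄₁ - x̄₂) / SE = (53.93 - 56.10) / 3.4803 = -2.17 / 3.4803 = -0.624
p-value = 0.5357

Since p-value > α = 0.01, we fail to reject H₀.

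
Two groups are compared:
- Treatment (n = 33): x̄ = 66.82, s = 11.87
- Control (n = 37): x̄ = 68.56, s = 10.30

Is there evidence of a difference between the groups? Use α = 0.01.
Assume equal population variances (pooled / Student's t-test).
Student's two-sample t-test (equal variances):
H₀: μ₁ = μ₂
H₁: μ₁ ≠ μ₂
df = n₁ + n₂ - 2 = 68
Pooled variance s_p² = [(n₁-1)s₁² + (n₂-1)s₂²] / (n₁ + n₂ - 2) = [(32)(11.87²) + (36)(10.30²)] / 68 = 122.4697
SE = √(s_p²(1/n₁ + 1/n₂)) = √(122.4697 × (1/33 + 1/37)) = 2.6498
t = (x̄₁ - x̄₂) / SE = (66.82 - 68.56) / 2.6498 = -1.74 / 2.6498 = -0.657
p-value = 0.5136

Since p-value > α = 0.01, we fail to reject H₀.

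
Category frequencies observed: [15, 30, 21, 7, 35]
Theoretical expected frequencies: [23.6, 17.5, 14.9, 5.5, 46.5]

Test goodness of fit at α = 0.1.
Chi-square goodness of fit test:
H₀: observed counts match expected distribution
H₁: observed counts differ from expected distribution
df = k - 1 = 4
χ² = Σ(O - E)²/E
   = (15 - 23.6)²/23.6 + (30 - 17.5)²/17.5 + (21 - 14.9)²/14.9 + (7 - 5.5)²/5.5 + (35 - 46.5)²/46.5
   = 3.134 + 8.929 + 2.497 + 0.409 + 2.844
   = 17.81
p-value = 0.0013

Since p-value < α = 0.1, we reject H₀.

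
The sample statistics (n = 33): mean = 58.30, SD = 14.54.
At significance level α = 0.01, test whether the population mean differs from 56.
One-sample t-test:
H₀: μ = 56
H₁: μ ≠ 56
df = n - 1 = 32
t = (x̄ - μ₀) / (s/√n) = (58.30 - 56) / (14.54/√33) = 0.909
p-value = 0.3703

Since p-value > α = 0.01, we fail to reject H₀.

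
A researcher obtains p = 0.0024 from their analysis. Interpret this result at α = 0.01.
Since p = 0.0024 < α = 0.01, reject H₀.
There is sufficient evidence to reject the null hypothesis; the result is statistically significant at the 0.01 level.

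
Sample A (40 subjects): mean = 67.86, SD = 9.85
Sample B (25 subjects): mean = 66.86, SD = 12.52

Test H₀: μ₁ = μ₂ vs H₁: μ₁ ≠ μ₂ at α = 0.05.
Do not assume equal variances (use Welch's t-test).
Welch's two-sample t-test:
H₀: μ₁ = μ₂
H₁: μ₁ ≠ μ₂
s₁²/n₁ = 9.85²/40 = 2.4256,  s₂²/n₂ = 12.52²/25 = 6.2700
SE = √(s₁²/n₁ + s₂²/n₂) = √(2.4256 + 6.2700) = 2.9488
df (Welch-Satterthwaite) = (s₁²/n₁ + s₂²/n₂)² / [(s₁²/n₁)²/(n₁-1) + (s₂²/n₂)²/(n₂-1)] ≈ 42.27
t = (x̄₁ - x̄₂) / SE = (67.86 - 66.86) / 2.9488 = 1.00 / 2.9488 = 0.339
p-value = 0.7362

Since p-value > α = 0.05, we fail to reject H₀.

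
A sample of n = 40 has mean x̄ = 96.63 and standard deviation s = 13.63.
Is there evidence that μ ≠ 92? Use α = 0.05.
One-sample t-test:
H₀: μ = 92
H₁: μ ≠ 92
df = n - 1 = 39
t = (x̄ - μ₀) / (s/√n) = (96.63 - 92) / (13.63/√40) = 2.148
p-value = 0.0380

Since p-value < α = 0.05, we reject H₀.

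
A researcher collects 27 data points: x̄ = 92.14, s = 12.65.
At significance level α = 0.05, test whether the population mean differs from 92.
One-sample t-test:
H₀: μ = 92
H₁: μ ≠ 92
df = n - 1 = 26
t = (x̄ - μ₀) / (s/√n) = (92.14 - 92) / (12.65/√27) = 0.058
p-value = 0.9546

Since p-value > α = 0.05, we fail to reject H₀.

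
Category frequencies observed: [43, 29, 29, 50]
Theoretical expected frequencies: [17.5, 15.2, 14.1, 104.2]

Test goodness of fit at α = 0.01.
Chi-square goodness of fit test:
H₀: observed counts match expected distribution
H₁: observed counts differ from expected distribution
df = k - 1 = 3
χ² = Σ(O - E)²/E
   = (43 - 17.5)²/17.5 + (29 - 15.2)²/15.2 + (29 - 14.1)²/14.1 + (50 - 104.2)²/104.2
   = 37.157 + 12.529 + 15.745 + 28.192
   = 93.62
p-value < 0.0001

Since p-value < α = 0.01, we reject H₀.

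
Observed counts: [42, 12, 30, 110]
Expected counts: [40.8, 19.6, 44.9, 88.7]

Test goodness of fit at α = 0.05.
Chi-square goodness of fit test:
H₀: observed counts match expected distribution
H₁: observed counts differ from expected distribution
df = k - 1 = 3
χ² = Σ(O - E)²/E
   = (42 - 40.8)²/40.8 + (12 - 19.6)²/19.6 + (30 - 44.9)²/44.9 + (110 - 88.7)²/88.7
   = 0.035 + 2.947 + 4.945 + 5.115
   = 13.04
p-value = 0.0045

Since p-value < α = 0.05, we reject H₀.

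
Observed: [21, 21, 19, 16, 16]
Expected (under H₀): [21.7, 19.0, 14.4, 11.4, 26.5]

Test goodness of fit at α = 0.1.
Chi-square goodness of fit test:
H₀: observed counts match expected distribution
H₁: observed counts differ from expected distribution
df = k - 1 = 4
χ² = Σ(O - E)²/E
   = (21 - 21.7)²/21.7 + (21 - 19.0)²/19.0 + (19 - 14.4)²/14.4 + (16 - 11.4)²/11.4 + (16 - 26.5)²/26.5
   = 0.023 + 0.211 + 1.469 + 1.856 + 4.160
   = 7.72
p-value = 0.1024

Since p-value > α = 0.1, we fail to reject H₀.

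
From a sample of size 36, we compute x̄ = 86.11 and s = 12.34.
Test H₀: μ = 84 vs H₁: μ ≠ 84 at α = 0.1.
One-sample t-test:
H₀: μ = 84
H₁: μ ≠ 84
df = n - 1 = 35
t = (x̄ - μ₀) / (s/√n) = (86.11 - 84) / (12.34/√36) = 1.026
p-value = 0.3120

Since p-value > α = 0.1, we fail to reject H₀.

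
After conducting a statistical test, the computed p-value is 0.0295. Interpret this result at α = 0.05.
Since p = 0.0295 < α = 0.05, reject H₀.
There is sufficient evidence to reject the null hypothesis; the result is statistically significant at the 0.05 level.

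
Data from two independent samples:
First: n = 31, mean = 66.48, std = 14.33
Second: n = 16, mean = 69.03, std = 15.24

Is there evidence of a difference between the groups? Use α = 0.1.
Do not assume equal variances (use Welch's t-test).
Welch's two-sample t-test:
H₀: μ₁ = μ₂
H₁: μ₁ ≠ μ₂
s₁²/n₁ = 14.33²/31 = 6.6242,  s₂²/n₂ = 15.24²/16 = 14.5161
SE = √(s₁²/n₁ + s₂²/n₂) = √(6.6242 + 14.5161) = 4.5979
df (Welch-Satterthwaite) = (s₁²/n₁ + s₂²/n₂)² / [(s₁²/n₁)²/(n₁-1) + (s₂²/n₂)²/(n₂-1)] ≈ 28.81
t = (x̄₁ - x̄₂) / SE = (66.48 - 69.03) / 4.5979 = -2.55 / 4.5979 = -0.555
p-value = 0.5834

Since p-value > α = 0.1, we fail to reject H₀.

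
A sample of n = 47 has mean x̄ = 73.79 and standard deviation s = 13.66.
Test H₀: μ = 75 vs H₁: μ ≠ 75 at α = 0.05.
One-sample t-test:
H₀: μ = 75
H₁: μ ≠ 75
df = n - 1 = 46
t = (x̄ - μ₀) / (s/√n) = (73.79 - 75) / (13.66/√47) = -0.607
p-value = 0.5467

Since p-value > α = 0.05, we fail to reject H₀.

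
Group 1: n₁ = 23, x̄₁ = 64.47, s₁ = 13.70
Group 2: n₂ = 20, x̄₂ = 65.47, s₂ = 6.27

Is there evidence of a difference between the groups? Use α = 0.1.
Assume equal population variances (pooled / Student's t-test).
Student's two-sample t-test (equal variances):
H₀: μ₁ = μ₂
H₁: μ₁ ≠ μ₂
df = n₁ + n₂ - 2 = 41
Pooled variance s_p² = [(n₁-1)s₁² + (n₂-1)s₂²] / (n₁ + n₂ - 2) = [(22)(13.70²) + (19)(6.27²)] / 41 = 118.9299
SE = √(s_p²(1/n₁ + 1/n₂)) = √(118.9299 × (1/23 + 1/20)) = 3.3343
t = (x̄₁ - x̄₂) / SE = (64.47 - 65.47) / 3.3343 = -1.00 / 3.3343 = -0.300
p-value = 0.7658

Since p-value > α = 0.1, we fail to reject H₀.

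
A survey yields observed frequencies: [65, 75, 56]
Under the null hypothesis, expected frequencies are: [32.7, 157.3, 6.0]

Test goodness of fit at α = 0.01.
Chi-square goodness of fit test:
H₀: observed counts match expected distribution
H₁: observed counts differ from expected distribution
df = k - 1 = 2
χ² = Σ(O - E)²/E
   = (65 - 32.7)²/32.7 + (75 - 157.3)²/157.3 + (56 - 6.0)²/6.0
   = 31.905 + 43.060 + 416.667
   = 491.63
p-value < 0.0001

Since p-value < α = 0.01, we reject H₀.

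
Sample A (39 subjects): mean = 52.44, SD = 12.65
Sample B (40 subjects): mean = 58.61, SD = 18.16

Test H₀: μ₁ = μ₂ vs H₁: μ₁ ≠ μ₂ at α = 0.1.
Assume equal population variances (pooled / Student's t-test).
Student's two-sample t-test (equal variances):
H₀: μ₁ = μ₂
H₁: μ₁ ≠ μ₂
df = n₁ + n₂ - 2 = 77
Pooled variance s_p² = [(n₁-1)s₁² + (n₂-1)s₂²] / (n₁ + n₂ - 2) = [(38)(12.65²) + (39)(18.16²)] / 77 = 246.0064
SE = √(s_p²(1/n₁ + 1/n₂)) = √(246.0064 × (1/39 + 1/40)) = 3.5296
t = (x̄₁ - x̄₂) / SE = (52.44 - 58.61) / 3.5296 = -6.17 / 3.5296 = -1.748
p-value = 0.0844

Since p-value < α = 0.1, we reject H₀.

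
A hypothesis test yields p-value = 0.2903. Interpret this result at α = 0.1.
Since p = 0.2903 > α = 0.1, fail to reject H₀.
There is insufficient evidence to reject the null hypothesis; the result is not statistically significant at the 0.1 level.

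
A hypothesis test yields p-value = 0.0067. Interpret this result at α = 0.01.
Since p = 0.0067 < α = 0.01, reject H₀.
There is sufficient evidence to reject the null hypothesis; the result is statistically significant at the 0.01 level.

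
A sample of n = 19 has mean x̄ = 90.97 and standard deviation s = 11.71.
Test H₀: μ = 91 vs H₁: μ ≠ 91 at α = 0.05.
One-sample t-test:
H₀: μ = 91
H₁: μ ≠ 91
df = n - 1 = 18
t = (x̄ - μ₀) / (s/√n) = (90.97 - 91) / (11.71/√19) = -0.011
p-value = 0.9912

Since p-value > α = 0.05, we fail to reject H₀.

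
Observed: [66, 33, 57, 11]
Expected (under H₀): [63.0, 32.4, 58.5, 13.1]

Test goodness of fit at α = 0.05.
Chi-square goodness of fit test:
H₀: observed counts match expected distribution
H₁: observed counts differ from expected distribution
df = k - 1 = 3
χ² = Σ(O - E)²/E
   = (66 - 63.0)²/63.0 + (33 - 32.4)²/32.4 + (57 - 58.5)²/58.5 + (11 - 13.1)²/13.1
   = 0.143 + 0.011 + 0.038 + 0.337
   = 0.53
p-value = 0.9125

Since p-value > α = 0.05, we fail to reject H₀.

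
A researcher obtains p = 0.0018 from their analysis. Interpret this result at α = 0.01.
Since p = 0.0018 < α = 0.01, reject H₀.
There is sufficient evidence to reject the null hypothesis; the result is statistically significant at the 0.01 level.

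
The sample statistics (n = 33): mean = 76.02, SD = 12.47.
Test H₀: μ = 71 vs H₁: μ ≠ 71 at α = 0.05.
One-sample t-test:
H₀: μ = 71
H₁: μ ≠ 71
df = n - 1 = 32
t = (x̄ - μ₀) / (s/√n) = (76.02 - 71) / (12.47/√33) = 2.313
p-value = 0.0273

Since p-value < α = 0.05, we reject H₀.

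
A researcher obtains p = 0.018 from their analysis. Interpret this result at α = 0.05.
Since p = 0.018 < α = 0.05, reject H₀.
There is sufficient evidence to reject the null hypothesis; the result is statistically significant at the 0.05 level.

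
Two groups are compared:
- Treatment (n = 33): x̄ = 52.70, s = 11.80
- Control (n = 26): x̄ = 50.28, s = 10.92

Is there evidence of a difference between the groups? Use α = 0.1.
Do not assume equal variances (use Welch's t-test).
Welch's two-sample t-test:
H₀: μ₁ = μ₂
H₁: μ₁ ≠ μ₂
s₁²/n₁ = 11.80²/33 = 4.2194,  s₂²/n₂ = 10.92²/26 = 4.5864
SE = √(s₁²/n₁ + s₂²/n₂) = √(4.2194 + 4.5864) = 2.9675
df (Welch-Satterthwaite) = (s₁²/n₁ + s₂²/n₂)² / [(s₁²/n₁)²/(n₁-1) + (s₂²/n₂)²/(n₂-1)] ≈ 55.48
t = (x̄₁ - x̄₂) / SE = (52.70 - 50.28) / 2.9675 = 2.42 / 2.9675 = 0.816
p-value = 0.4183

Since p-value > α = 0.1, we fail to reject H₀.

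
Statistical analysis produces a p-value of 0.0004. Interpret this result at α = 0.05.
Since p = 0.0004 < α = 0.05, reject H₀.
There is sufficient evidence to reject the null hypothesis; the result is statistically significant at the 0.05 level.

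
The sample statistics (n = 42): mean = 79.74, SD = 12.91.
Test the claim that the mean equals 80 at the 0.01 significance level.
One-sample t-test:
H₀: μ = 80
H₁: μ ≠ 80
df = n - 1 = 41
t = (x̄ - μ₀) / (s/√n) = (79.74 - 80) / (12.91/√42) = -0.131
p-value = 0.8968

Since p-value > α = 0.01, we fail to reject H₀.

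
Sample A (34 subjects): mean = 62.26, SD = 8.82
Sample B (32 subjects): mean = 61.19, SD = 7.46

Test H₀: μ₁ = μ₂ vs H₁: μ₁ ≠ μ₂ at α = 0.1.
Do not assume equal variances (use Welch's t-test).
Welch's two-sample t-test:
H₀: μ₁ = μ₂
H₁: μ₁ ≠ μ₂
s₁²/n₁ = 8.82²/34 = 2.2880,  s₂²/n₂ = 7.46²/32 = 1.7391
SE = √(s₁²/n₁ + s₂²/n₂) = √(2.2880 + 1.7391) = 2.0068
df (Welch-Satterthwaite) = (s₁²/n₁ + s₂²/n₂)² / [(s₁²/n₁)²/(n₁-1) + (s₂²/n₂)²/(n₂-1)] ≈ 63.30
t = (x̄₁ - x̄₂) / SE = (62.26 - 61.19) / 2.0068 = 1.07 / 2.0068 = 0.533
p-value = 0.5958

Since p-value > α = 0.1, we fail to reject H₀.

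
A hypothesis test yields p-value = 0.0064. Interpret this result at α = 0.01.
Since p = 0.0064 < α = 0.01, reject H₀.
There is sufficient evidence to reject the null hypothesis; the result is statistically significant at the 0.01 level.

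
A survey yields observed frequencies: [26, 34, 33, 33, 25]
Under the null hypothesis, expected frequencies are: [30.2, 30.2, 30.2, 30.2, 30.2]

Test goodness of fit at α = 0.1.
Chi-square goodness of fit test:
H₀: observed counts match expected distribution
H₁: observed counts differ from expected distribution
df = k - 1 = 4
χ² = Σ(O - E)²/E
   = (26 - 30.2)²/30.2 + (34 - 30.2)²/30.2 + (33 - 30.2)²/30.2 + (33 - 30.2)²/30.2 + (25 - 30.2)²/30.2
   = 0.584 + 0.478 + 0.260 + 0.260 + 0.895
   = 2.48
p-value = 0.6488

Since p-value > α = 0.1, we fail to reject H₀.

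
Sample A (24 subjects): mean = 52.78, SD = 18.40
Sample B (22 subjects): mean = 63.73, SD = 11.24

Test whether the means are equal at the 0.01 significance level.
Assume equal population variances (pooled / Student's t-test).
Student's two-sample t-test (equal variances):
H₀: μ₁ = μ₂
H₁: μ₁ ≠ μ₂
df = n₁ + n₂ - 2 = 44
Pooled variance s_p² = [(n₁-1)s₁² + (n₂-1)s₂²] / (n₁ + n₂ - 2) = [(23)(18.40²) + (21)(11.24²)] / 44 = 237.2720
SE = √(s_p²(1/n₁ + 1/n₂)) = √(237.2720 × (1/24 + 1/22)) = 4.5466
t = (x̄₁ - x̄₂) / SE = (52.78 - 63.73) / 4.5466 = -10.95 / 4.5466 = -2.408
p-value = 0.0203

Since p-value > α = 0.01, we fail to reject H₀.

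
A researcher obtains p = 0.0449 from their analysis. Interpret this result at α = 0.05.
Since p = 0.0449 < α = 0.05, reject H₀.
There is sufficient evidence to reject the null hypothesis; the result is statistically significant at the 0.05 level.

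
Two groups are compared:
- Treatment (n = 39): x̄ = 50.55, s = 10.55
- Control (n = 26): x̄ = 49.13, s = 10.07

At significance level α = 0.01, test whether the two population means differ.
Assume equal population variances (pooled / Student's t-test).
Student's two-sample t-test (equal variances):
H₀: μ₁ = μ₂
H₁: μ₁ ≠ μ₂
df = n₁ + n₂ - 2 = 63
Pooled variance s_p² = [(n₁-1)s₁² + (n₂-1)s₂²] / (n₁ + n₂ - 2) = [(38)(10.55²) + (25)(10.07²)] / 63 = 107.3749
SE = √(s_p²(1/n₁ + 1/n₂)) = √(107.3749 × (1/39 + 1/26)) = 2.6235
t = (x̄₁ - x̄₂) / SE = (50.55 - 49.13) / 2.6235 = 1.42 / 2.6235 = 0.541
p-value = 0.5902

Since p-value > α = 0.01, we fail to reject H₀.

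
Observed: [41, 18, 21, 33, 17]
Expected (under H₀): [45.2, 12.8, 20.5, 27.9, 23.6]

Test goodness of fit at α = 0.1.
Chi-square goodness of fit test:
H₀: observed counts match expected distribution
H₁: observed counts differ from expected distribution
df = k - 1 = 4
χ² = Σ(O - E)²/E
   = (41 - 45.2)²/45.2 + (18 - 12.8)²/12.8 + (21 - 20.5)²/20.5 + (33 - 27.9)²/27.9 + (17 - 23.6)²/23.6
   = 0.390 + 2.112 + 0.012 + 0.932 + 1.846
   = 5.29
p-value = 0.2585

Since p-value > α = 0.1, we fail to reject H₀.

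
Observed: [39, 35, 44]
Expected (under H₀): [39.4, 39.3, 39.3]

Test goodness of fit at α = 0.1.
Chi-square goodness of fit test:
H₀: observed counts match expected distribution
H₁: observed counts differ from expected distribution
df = k - 1 = 2
χ² = Σ(O - E)²/E
   = (39 - 39.4)²/39.4 + (35 - 39.3)²/39.3 + (44 - 39.3)²/39.3
   = 0.004 + 0.470 + 0.562
   = 1.04
p-value = 0.5955

Since p-value > α = 0.1, we fail to reject H₀.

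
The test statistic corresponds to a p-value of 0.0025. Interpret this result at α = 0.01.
Since p = 0.0025 < α = 0.01, reject H₀.
There is sufficient evidence to reject the null hypothesis; the result is statistically significant at the 0.01 level.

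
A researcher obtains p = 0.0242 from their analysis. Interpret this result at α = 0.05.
Since p = 0.0242 < α = 0.05, reject H₀.
There is sufficient evidence to reject the null hypothesis; the result is statistically significant at the 0.05 level.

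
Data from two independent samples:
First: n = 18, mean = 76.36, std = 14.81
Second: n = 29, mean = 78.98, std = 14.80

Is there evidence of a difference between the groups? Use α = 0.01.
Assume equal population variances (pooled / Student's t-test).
Student's two-sample t-test (equal variances):
H₀: μ₁ = μ₂
H₁: μ₁ ≠ μ₂
df = n₁ + n₂ - 2 = 45
Pooled variance s_p² = [(n₁-1)s₁² + (n₂-1)s₂²] / (n₁ + n₂ - 2) = [(17)(14.81²) + (28)(14.80²)] / 45 = 219.1519
SE = √(s_p²(1/n₁ + 1/n₂)) = √(219.1519 × (1/18 + 1/29)) = 4.4421
t = (x̄₁ - x̄₂) / SE = (76.36 - 78.98) / 4.4421 = -2.62 / 4.4421 = -0.590
p-value = 0.5583

Since p-value > α = 0.01, we fail to reject H₀.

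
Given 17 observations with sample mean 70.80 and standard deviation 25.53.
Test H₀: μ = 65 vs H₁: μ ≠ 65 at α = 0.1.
One-sample t-test:
H₀: μ = 65
H₁: μ ≠ 65
df = n - 1 = 16
t = (x̄ - μ₀) / (s/√n) = (70.80 - 65) / (25.53/√17) = 0.937
p-value = 0.3628

Since p-value > α = 0.1, we fail to reject H₀.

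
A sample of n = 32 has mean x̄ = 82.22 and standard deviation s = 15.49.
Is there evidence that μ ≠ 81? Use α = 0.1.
One-sample t-test:
H₀: μ = 81
H₁: μ ≠ 81
df = n - 1 = 31
t = (x̄ - μ₀) / (s/√n) = (82.22 - 81) / (15.49/√32) = 0.446
p-value = 0.6590

Since p-value > α = 0.1, we fail to reject H₀.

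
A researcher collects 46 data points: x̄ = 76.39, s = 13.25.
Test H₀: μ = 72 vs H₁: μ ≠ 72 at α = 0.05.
One-sample t-test:
H₀: μ = 72
H₁: μ ≠ 72
df = n - 1 = 45
t = (x̄ - μ₀) / (s/√n) = (76.39 - 72) / (13.25/√46) = 2.247
p-value = 0.0296

Since p-value < α = 0.05, we reject H₀.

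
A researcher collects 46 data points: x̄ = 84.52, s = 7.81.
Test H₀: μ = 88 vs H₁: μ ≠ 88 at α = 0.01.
One-sample t-test:
H₀: μ = 88
H₁: μ ≠ 88
df = n - 1 = 45
t = (x̄ - μ₀) / (s/√n) = (84.52 - 88) / (7.81/√46) = -3.022
p-value = 0.0041

Since p-value < α = 0.01, we reject H₀.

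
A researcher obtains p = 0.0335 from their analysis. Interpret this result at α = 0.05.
Since p = 0.0335 < α = 0.05, reject H₀.
There is sufficient evidence to reject the null hypothesis; the result is statistically significant at the 0.05 level.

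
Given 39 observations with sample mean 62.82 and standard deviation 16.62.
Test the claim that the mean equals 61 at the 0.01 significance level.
One-sample t-test:
H₀: μ = 61
H₁: μ ≠ 61
df = n - 1 = 38
t = (x̄ - μ₀) / (s/√n) = (62.82 - 61) / (16.62/√39) = 0.684
p-value = 0.4982

Since p-value > α = 0.01, we fail to reject H₀.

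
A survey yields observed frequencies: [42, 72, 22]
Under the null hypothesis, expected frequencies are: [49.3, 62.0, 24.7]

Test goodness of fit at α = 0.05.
Chi-square goodness of fit test:
H₀: observed counts match expected distribution
H₁: observed counts differ from expected distribution
df = k - 1 = 2
χ² = Σ(O - E)²/E
   = (42 - 49.3)²/49.3 + (72 - 62.0)²/62.0 + (22 - 24.7)²/24.7
   = 1.081 + 1.613 + 0.295
   = 2.99
p-value = 0.2244

Since p-value > α = 0.05, we fail to reject H₀.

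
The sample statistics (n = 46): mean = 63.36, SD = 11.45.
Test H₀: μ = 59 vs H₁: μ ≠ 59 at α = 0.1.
One-sample t-test:
H₀: μ = 59
H₁: μ ≠ 59
df = n - 1 = 45
t = (x̄ - μ₀) / (s/√n) = (63.36 - 59) / (11.45/√46) = 2.583
p-value = 0.0131

Since p-value < α = 0.1, we reject H₀.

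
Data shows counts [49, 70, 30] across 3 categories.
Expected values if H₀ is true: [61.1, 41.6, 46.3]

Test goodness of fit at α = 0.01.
Chi-square goodness of fit test:
H₀: observed counts match expected distribution
H₁: observed counts differ from expected distribution
df = k - 1 = 2
χ² = Σ(O - E)²/E
   = (49 - 61.1)²/61.1 + (70 - 41.6)²/41.6 + (30 - 46.3)²/46.3
   = 2.396 + 19.388 + 5.738
   = 27.52
p-value < 0.0001

Since p-value < α = 0.01, we reject H₀.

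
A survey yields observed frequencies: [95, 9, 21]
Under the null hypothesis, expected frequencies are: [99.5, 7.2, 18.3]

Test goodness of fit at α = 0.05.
Chi-square goodness of fit test:
H₀: observed counts match expected distribution
H₁: observed counts differ from expected distribution
df = k - 1 = 2
χ² = Σ(O - E)²/E
   = (95 - 99.5)²/99.5 + (9 - 7.2)²/7.2 + (21 - 18.3)²/18.3
   = 0.204 + 0.450 + 0.398
   = 1.05
p-value = 0.5910

Since p-value > α = 0.05, we fail to reject H₀.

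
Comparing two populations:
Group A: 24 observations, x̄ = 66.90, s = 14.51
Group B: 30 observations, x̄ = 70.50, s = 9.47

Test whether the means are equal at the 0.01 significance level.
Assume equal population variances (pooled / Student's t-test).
Student's two-sample t-test (equal variances):
H₀: μ₁ = μ₂
H₁: μ₁ ≠ μ₂
df = n₁ + n₂ - 2 = 52
Pooled variance s_p² = [(n₁-1)s₁² + (n₂-1)s₂²] / (n₁ + n₂ - 2) = [(23)(14.51²) + (29)(9.47²)] / 52 = 143.1379
SE = √(s_p²(1/n₁ + 1/n₂)) = √(143.1379 × (1/24 + 1/30)) = 3.2765
t = (x̄₁ - x̄₂) / SE = (66.90 - 70.50) / 3.2765 = -3.60 / 3.2765 = -1.099
p-value = 0.2769

Since p-value > α = 0.01, we fail to reject H₀.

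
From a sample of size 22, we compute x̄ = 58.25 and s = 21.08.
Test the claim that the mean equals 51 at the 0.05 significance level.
One-sample t-test:
H₀: μ = 51
H₁: μ ≠ 51
df = n - 1 = 21
t = (x̄ - μ₀) / (s/√n) = (58.25 - 51) / (21.08/√22) = 1.613
p-value = 0.1216

Since p-value > α = 0.05, we fail to reject H₀.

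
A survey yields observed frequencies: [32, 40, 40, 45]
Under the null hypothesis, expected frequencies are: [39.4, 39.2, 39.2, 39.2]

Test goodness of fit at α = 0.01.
Chi-square goodness of fit test:
H₀: observed counts match expected distribution
H₁: observed counts differ from expected distribution
df = k - 1 = 3
χ² = Σ(O - E)²/E
   = (32 - 39.4)²/39.4 + (40 - 39.2)²/39.2 + (40 - 39.2)²/39.2 + (45 - 39.2)²/39.2
   = 1.390 + 0.016 + 0.016 + 0.858
   = 2.28
p-value = 0.5162

Since p-value > α = 0.01, we fail to reject H₀.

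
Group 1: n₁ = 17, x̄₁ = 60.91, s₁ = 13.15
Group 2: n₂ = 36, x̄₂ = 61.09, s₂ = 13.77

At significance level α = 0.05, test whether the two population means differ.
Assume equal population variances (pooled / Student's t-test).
Student's two-sample t-test (equal variances):
H₀: μ₁ = μ₂
H₁: μ₁ ≠ μ₂
df = n₁ + n₂ - 2 = 51
Pooled variance s_p² = [(n₁-1)s₁² + (n₂-1)s₂²] / (n₁ + n₂ - 2) = [(16)(13.15²) + (35)(13.77²)] / 51 = 184.3767
SE = √(s_p²(1/n₁ + 1/n₂)) = √(184.3767 × (1/17 + 1/36)) = 3.9959
t = (x̄₁ - x̄₂) / SE = (60.91 - 61.09) / 3.9959 = -0.18 / 3.9959 = -0.045
p-value = 0.9642

Since p-value > α = 0.05, we fail to reject H₀.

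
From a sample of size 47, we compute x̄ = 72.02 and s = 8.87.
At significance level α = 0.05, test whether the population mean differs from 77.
One-sample t-test:
H₀: μ = 77
H₁: μ ≠ 77
df = n - 1 = 46
t = (x̄ - μ₀) / (s/√n) = (72.02 - 77) / (8.87/√47) = -3.849
p-value = 0.0004

Since p-value < α = 0.05, we reject H₀.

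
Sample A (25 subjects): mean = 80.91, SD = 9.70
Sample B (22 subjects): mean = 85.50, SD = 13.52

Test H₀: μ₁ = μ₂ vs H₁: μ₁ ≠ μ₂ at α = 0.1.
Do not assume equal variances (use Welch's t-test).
Welch's two-sample t-test:
H₀: μ₁ = μ₂
H₁: μ₁ ≠ μ₂
s₁²/n₁ = 9.70²/25 = 3.7636,  s₂²/n₂ = 13.52²/22 = 8.3087
SE = √(s₁²/n₁ + s₂²/n₂) = √(3.7636 + 8.3087) = 3.4745
df (Welch-Satterthwaite) = (s₁²/n₁ + s₂²/n₂)² / [(s₁²/n₁)²/(n₁-1) + (s₂²/n₂)²/(n₂-1)] ≈ 37.59
t = (x̄₁ - x̄₂) / SE = (80.91 - 85.50) / 3.4745 = -4.59 / 3.4745 = -1.321
p-value = 0.1945

Since p-value > α = 0.1, we fail to reject H₀.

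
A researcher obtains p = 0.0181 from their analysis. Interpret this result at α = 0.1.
Since p = 0.0181 < α = 0.1, reject H₀.
There is sufficient evidence to reject the null hypothesis; the result is statistically significant at the 0.1 level.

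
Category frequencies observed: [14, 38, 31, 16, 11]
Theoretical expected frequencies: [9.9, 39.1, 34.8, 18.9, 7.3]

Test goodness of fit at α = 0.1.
Chi-square goodness of fit test:
H₀: observed counts match expected distribution
H₁: observed counts differ from expected distribution
df = k - 1 = 4
χ² = Σ(O - E)²/E
   = (14 - 9.9)²/9.9 + (38 - 39.1)²/39.1 + (31 - 34.8)²/34.8 + (16 - 18.9)²/18.9 + (11 - 7.3)²/7.3
   = 1.698 + 0.031 + 0.415 + 0.445 + 1.875
   = 4.46
p-value = 0.3468

Since p-value > α = 0.1, we fail to reject H₀.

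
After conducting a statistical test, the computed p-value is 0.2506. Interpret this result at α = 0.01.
Since p = 0.2506 > α = 0.01, fail to reject H₀.
There is insufficient evidence to reject the null hypothesis; the result is not statistically significant at the 0.01 level.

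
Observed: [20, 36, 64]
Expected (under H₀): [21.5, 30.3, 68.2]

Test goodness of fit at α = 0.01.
Chi-square goodness of fit test:
H₀: observed counts match expected distribution
H₁: observed counts differ from expected distribution
df = k - 1 = 2
χ² = Σ(O - E)²/E
   = (20 - 21.5)²/21.5 + (36 - 30.3)²/30.3 + (64 - 68.2)²/68.2
   = 0.105 + 1.072 + 0.259
   = 1.44
p-value = 0.4878

Since p-value > α = 0.01, we fail to reject H₀.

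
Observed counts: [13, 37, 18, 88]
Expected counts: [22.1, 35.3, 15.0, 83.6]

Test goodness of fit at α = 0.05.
Chi-square goodness of fit test:
H₀: observed counts match expected distribution
H₁: observed counts differ from expected distribution
df = k - 1 = 3
χ² = Σ(O - E)²/E
   = (13 - 22.1)²/22.1 + (37 - 35.3)²/35.3 + (18 - 15.0)²/15.0 + (88 - 83.6)²/83.6
   = 3.747 + 0.082 + 0.600 + 0.232
   = 4.66
p-value = 0.1984

Since p-value > α = 0.05, we fail to reject H₀.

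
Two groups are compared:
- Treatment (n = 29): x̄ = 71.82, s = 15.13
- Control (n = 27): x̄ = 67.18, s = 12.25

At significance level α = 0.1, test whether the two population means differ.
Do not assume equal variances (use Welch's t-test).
Welch's two-sample t-test:
H₀: μ₁ = μ₂
H₁: μ₁ ≠ μ₂
s₁²/n₁ = 15.13²/29 = 7.8937,  s₂²/n₂ = 12.25²/27 = 5.5579
SE = √(s₁²/n₁ + s₂²/n₂) = √(7.8937 + 5.5579) = 3.6676
df (Welch-Satterthwaite) = (s₁²/n₁ + s₂²/n₂)² / [(s₁²/n₁)²/(n₁-1) + (s₂²/n₂)²/(n₂-1)] ≈ 53.01
t = (x̄₁ - x̄₂) / SE = (71.82 - 67.18) / 3.6676 = 4.64 / 3.6676 = 1.265
p-value = 0.2114

Since p-value > α = 0.1, we fail to reject H₀.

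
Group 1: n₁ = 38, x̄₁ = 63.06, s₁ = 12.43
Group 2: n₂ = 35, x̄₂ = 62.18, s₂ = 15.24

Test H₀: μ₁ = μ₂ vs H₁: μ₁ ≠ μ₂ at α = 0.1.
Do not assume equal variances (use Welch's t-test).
Welch's two-sample t-test:
H₀: μ₁ = μ₂
H₁: μ₁ ≠ μ₂
s₁²/n₁ = 12.43²/38 = 4.0659,  s₂²/n₂ = 15.24²/35 = 6.6359
SE = √(s₁²/n₁ + s₂²/n₂) = √(4.0659 + 6.6359) = 3.2714
df (Welch-Satterthwaite) = (s₁²/n₁ + s₂²/n₂)² / [(s₁²/n₁)²/(n₁-1) + (s₂²/n₂)²/(n₂-1)] ≈ 65.75
t = (x̄₁ - x̄₂) / SE = (63.06 - 62.18) / 3.2714 = 0.88 / 3.2714 = 0.269
p-value = 0.7888

Since p-value > α = 0.1, we fail to reject H₀.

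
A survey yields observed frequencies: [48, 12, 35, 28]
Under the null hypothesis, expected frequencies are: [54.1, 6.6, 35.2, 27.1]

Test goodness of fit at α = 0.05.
Chi-square goodness of fit test:
H₀: observed counts match expected distribution
H₁: observed counts differ from expected distribution
df = k - 1 = 3
χ² = Σ(O - E)²/E
   = (48 - 54.1)²/54.1 + (12 - 6.6)²/6.6 + (35 - 35.2)²/35.2 + (28 - 27.1)²/27.1
   = 0.688 + 4.418 + 0.001 + 0.030
   = 5.14
p-value = 0.1620

Since p-value > α = 0.05, we fail to reject H₀.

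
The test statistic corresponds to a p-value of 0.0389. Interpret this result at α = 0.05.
Since p = 0.0389 < α = 0.05, reject H₀.
There is sufficient evidence to reject the null hypothesis; the result is statistically significant at the 0.05 level.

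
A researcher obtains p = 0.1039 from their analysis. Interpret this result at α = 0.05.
Since p = 0.1039 > α = 0.05, fail to reject H₀.
There is insufficient evidence to reject the null hypothesis; the result is not statistically significant at the 0.05 level.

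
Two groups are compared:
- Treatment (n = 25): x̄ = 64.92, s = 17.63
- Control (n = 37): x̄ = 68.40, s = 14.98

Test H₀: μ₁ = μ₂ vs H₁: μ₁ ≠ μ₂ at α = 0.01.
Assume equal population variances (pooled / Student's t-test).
Student's two-sample t-test (equal variances):
H₀: μ₁ = μ₂
H₁: μ₁ ≠ μ₂
df = n₁ + n₂ - 2 = 60
Pooled variance s_p² = [(n₁-1)s₁² + (n₂-1)s₂²] / (n₁ + n₂ - 2) = [(24)(17.63²) + (36)(14.98²)] / 60 = 258.9670
SE = √(s_p²(1/n₁ + 1/n₂)) = √(258.9670 × (1/25 + 1/37)) = 4.1663
t = (x̄₁ - x̄₂) / SE = (64.92 - 68.40) / 4.1663 = -3.48 / 4.1663 = -0.835
p-value = 0.4069

Since p-value > α = 0.01, we fail to reject H₀.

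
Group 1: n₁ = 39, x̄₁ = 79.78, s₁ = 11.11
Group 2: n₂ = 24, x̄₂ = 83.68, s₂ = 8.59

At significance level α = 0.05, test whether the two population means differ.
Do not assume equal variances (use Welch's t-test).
Welch's two-sample t-test:
H₀: μ₁ = μ₂
H₁: μ₁ ≠ μ₂
s₁²/n₁ = 11.11²/39 = 3.1649,  s₂²/n₂ = 8.59²/24 = 3.0745
SE = √(s₁²/n₁ + s₂²/n₂) = √(3.1649 + 3.0745) = 2.4979
df (Welch-Satterthwaite) = (s₁²/n₁ + s₂²/n₂)² / [(s₁²/n₁)²/(n₁-1) + (s₂²/n₂)²/(n₂-1)] ≈ 57.71
t = (x̄₁ - x̄₂) / SE = (79.78 - 83.68) / 2.4979 = -3.90 / 2.4979 = -1.561
p-value = 0.1239

Since p-value > α = 0.05, we fail to reject H₀.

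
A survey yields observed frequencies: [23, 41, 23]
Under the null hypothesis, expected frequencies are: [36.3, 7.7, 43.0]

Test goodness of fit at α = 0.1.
Chi-square goodness of fit test:
H₀: observed counts match expected distribution
H₁: observed counts differ from expected distribution
df = k - 1 = 2
χ² = Σ(O - E)²/E
   = (23 - 36.3)²/36.3 + (41 - 7.7)²/7.7 + (23 - 43.0)²/43.0
   = 4.873 + 144.012 + 9.302
   = 158.19
p-value < 0.0001

Since p-value < α = 0.1, we reject H₀.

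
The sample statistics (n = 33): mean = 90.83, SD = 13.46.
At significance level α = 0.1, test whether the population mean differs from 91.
One-sample t-test:
H₀: μ = 91
H₁: μ ≠ 91
df = n - 1 = 32
t = (x̄ - μ₀) / (s/√n) = (90.83 - 91) / (13.46/√33) = -0.073
p-value = 0.9426

Since p-value > α = 0.1, we fail to reject H₀.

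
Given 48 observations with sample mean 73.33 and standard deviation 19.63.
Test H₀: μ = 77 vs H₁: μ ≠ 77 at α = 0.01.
One-sample t-test:
H₀: μ = 77
H₁: μ ≠ 77
df = n - 1 = 47
t = (x̄ - μ₀) / (s/√n) = (73.33 - 77) / (19.63/√48) = -1.295
p-value = 0.2015

Since p-value > α = 0.01, we fail to reject H₀.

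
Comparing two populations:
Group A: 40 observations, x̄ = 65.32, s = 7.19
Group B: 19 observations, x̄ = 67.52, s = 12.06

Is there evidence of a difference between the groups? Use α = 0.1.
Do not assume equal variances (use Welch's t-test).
Welch's two-sample t-test:
H₀: μ₁ = μ₂
H₁: μ₁ ≠ μ₂
s₁²/n₁ = 7.19²/40 = 1.2924,  s₂²/n₂ = 12.06²/19 = 7.6549
SE = √(s₁²/n₁ + s₂²/n₂) = √(1.2924 + 7.6549) = 2.9912
df (Welch-Satterthwaite) = (s₁²/n₁ + s₂²/n₂)² / [(s₁²/n₁)²/(n₁-1) + (s₂²/n₂)²/(n₂-1)] ≈ 24.27
t = (x̄₁ - x̄₂) / SE = (65.32 - 67.52) / 2.9912 = -2.20 / 2.9912 = -0.735
p-value = 0.4691

Since p-value > α = 0.1, we fail to reject H₀.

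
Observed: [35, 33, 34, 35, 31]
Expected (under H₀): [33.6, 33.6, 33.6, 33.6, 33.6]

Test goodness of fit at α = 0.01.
Chi-square goodness of fit test:
H₀: observed counts match expected distribution
H₁: observed counts differ from expected distribution
df = k - 1 = 4
χ² = Σ(O - E)²/E
   = (35 - 33.6)²/33.6 + (33 - 33.6)²/33.6 + (34 - 33.6)²/33.6 + (35 - 33.6)²/33.6 + (31 - 33.6)²/33.6
   = 0.058 + 0.011 + 0.005 + 0.058 + 0.201
   = 0.33
p-value = 0.9876

Since p-value > α = 0.01, we fail to reject H₀.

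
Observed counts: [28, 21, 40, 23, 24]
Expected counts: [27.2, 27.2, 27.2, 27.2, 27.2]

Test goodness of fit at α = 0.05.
Chi-square goodness of fit test:
H₀: observed counts match expected distribution
H₁: observed counts differ from expected distribution
df = k - 1 = 4
χ² = Σ(O - E)²/E
   = (28 - 27.2)²/27.2 + (21 - 27.2)²/27.2 + (40 - 27.2)²/27.2 + (23 - 27.2)²/27.2 + (24 - 27.2)²/27.2
   = 0.024 + 1.413 + 6.024 + 0.649 + 0.376
   = 8.49
p-value = 0.0753

Since p-value > α = 0.05, we fail to reject H₀.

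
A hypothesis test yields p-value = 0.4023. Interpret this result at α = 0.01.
Since p = 0.4023 > α = 0.01, fail to reject H₀.
There is insufficient evidence to reject the null hypothesis; the result is not statistically significant at the 0.01 level.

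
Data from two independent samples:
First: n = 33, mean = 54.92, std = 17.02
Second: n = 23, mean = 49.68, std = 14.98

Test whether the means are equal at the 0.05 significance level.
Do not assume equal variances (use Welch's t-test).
Welch's two-sample t-test:
H₀: μ₁ = μ₂
H₁: μ₁ ≠ μ₂
s₁²/n₁ = 17.02²/33 = 8.7782,  s₂²/n₂ = 14.98²/23 = 9.7565
SE = √(s₁²/n₁ + s₂²/n₂) = √(8.7782 + 9.7565) = 4.3052
df (Welch-Satterthwaite) = (s₁²/n₁ + s₂²/n₂)² / [(s₁²/n₁)²/(n₁-1) + (s₂²/n₂)²/(n₂-1)] ≈ 51.01
t = (x̄₁ - x̄₂) / SE = (54.92 - 49.68) / 4.3052 = 5.24 / 4.3052 = 1.217
p-value = 0.2292

Since p-value > α = 0.05, we fail to reject H₀.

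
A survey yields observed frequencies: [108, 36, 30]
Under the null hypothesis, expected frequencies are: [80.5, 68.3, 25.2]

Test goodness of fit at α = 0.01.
Chi-square goodness of fit test:
H₀: observed counts match expected distribution
H₁: observed counts differ from expected distribution
df = k - 1 = 2
χ² = Σ(O - E)²/E
   = (108 - 80.5)²/80.5 + (36 - 68.3)²/68.3 + (30 - 25.2)²/25.2
   = 9.394 + 15.275 + 0.914
   = 25.58
p-value < 0.0001

Since p-value < α = 0.01, we reject H₀.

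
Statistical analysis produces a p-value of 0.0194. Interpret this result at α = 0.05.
Since p = 0.0194 < α = 0.05, reject H₀.
There is sufficient evidence to reject the null hypothesis; the result is statistically significant at the 0.05 level.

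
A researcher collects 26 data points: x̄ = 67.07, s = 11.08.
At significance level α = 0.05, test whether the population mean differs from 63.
One-sample t-test:
H₀: μ = 63
H₁: μ ≠ 63
df = n - 1 = 25
t = (x̄ - μ₀) / (s/√n) = (67.07 - 63) / (11.08/√26) = 1.873
p-value = 0.0728

Since p-value > α = 0.05, we fail to reject H₀.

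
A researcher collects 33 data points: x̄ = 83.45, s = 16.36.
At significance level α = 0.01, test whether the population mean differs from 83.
One-sample t-test:
H₀: μ = 83
H₁: μ ≠ 83
df = n - 1 = 32
t = (x̄ - μ₀) / (s/√n) = (83.45 - 83) / (16.36/√33) = 0.158
p-value = 0.8754

Since p-value > α = 0.01, we fail to reject H₀.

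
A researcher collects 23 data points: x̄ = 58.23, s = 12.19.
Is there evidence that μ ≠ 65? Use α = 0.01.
One-sample t-test:
H₀: μ = 65
H₁: μ ≠ 65
df = n - 1 = 22
t = (x̄ - μ₀) / (s/√n) = (58.23 - 65) / (12.19/√23) = -2.663
p-value = 0.0142

Since p-value > α = 0.01, we fail to reject H₀.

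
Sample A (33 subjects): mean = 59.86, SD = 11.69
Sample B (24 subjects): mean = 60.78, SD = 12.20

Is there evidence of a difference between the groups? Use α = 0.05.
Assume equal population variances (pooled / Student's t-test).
Student's two-sample t-test (equal variances):
H₀: μ₁ = μ₂
H₁: μ₁ ≠ μ₂
df = n₁ + n₂ - 2 = 55
Pooled variance s_p² = [(n₁-1)s₁² + (n₂-1)s₂²] / (n₁ + n₂ - 2) = [(32)(11.69²) + (23)(12.20²)] / 55 = 141.7512
SE = √(s_p²(1/n₁ + 1/n₂)) = √(141.7512 × (1/33 + 1/24)) = 3.1940
t = (x̄₁ - x̄₂) / SE = (59.86 - 60.78) / 3.1940 = -0.92 / 3.1940 = -0.288
p-value = 0.7744

Since p-value > α = 0.05, we fail to reject H₀.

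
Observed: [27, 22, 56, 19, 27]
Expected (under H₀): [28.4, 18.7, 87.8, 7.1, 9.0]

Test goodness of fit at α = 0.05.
Chi-square goodness of fit test:
H₀: observed counts match expected distribution
H₁: observed counts differ from expected distribution
df = k - 1 = 4
χ² = Σ(O - E)²/E
   = (27 - 28.4)²/28.4 + (22 - 18.7)²/18.7 + (56 - 87.8)²/87.8 + (19 - 7.1)²/7.1 + (27 - 9.0)²/9.0
   = 0.069 + 0.582 + 11.518 + 19.945 + 36.000
   = 68.11
p-value < 0.0001

Since p-value < α = 0.05, we reject H₀.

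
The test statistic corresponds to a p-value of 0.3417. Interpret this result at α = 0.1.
Since p = 0.3417 > α = 0.1, fail to reject H₀.
There is insufficient evidence to reject the null hypothesis; the result is not statistically significant at the 0.1 level.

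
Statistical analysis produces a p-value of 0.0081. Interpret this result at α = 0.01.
Since p = 0.0081 < α = 0.01, reject H₀.
There is sufficient evidence to reject the null hypothesis; the result is statistically significant at the 0.01 level.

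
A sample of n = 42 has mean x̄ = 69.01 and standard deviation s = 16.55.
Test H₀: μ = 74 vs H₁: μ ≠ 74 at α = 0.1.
One-sample t-test:
H₀: μ = 74
H₁: μ ≠ 74
df = n - 1 = 41
t = (x̄ - μ₀) / (s/√n) = (69.01 - 74) / (16.55/√42) = -1.954
p-value = 0.0575

Since p-value < α = 0.1, we reject H₀.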